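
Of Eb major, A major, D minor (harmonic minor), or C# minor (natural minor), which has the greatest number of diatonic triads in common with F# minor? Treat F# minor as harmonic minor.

Triads of F# minor (harmonic minor): F# minor (i), G# diminished (ii°), A augmented (III+), B minor (iv), C# major (V), D major (VI), E# diminished (vii°).
Eb major shares 0: none.
A major shares 4: F#m, G#dim, Bm, D.
D minor (harmonic minor) shares 0: none.
C# minor (natural minor) shares 1: F#m.
The most common triads (4) are shared with A major.

A major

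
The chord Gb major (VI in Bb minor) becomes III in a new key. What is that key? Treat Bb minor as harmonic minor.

Eb minor

The numeral III denotes a major triad on scale degree 3. With Gb on degree 3, the tonic of the new key is Eb.
Degree 3 carries a major triad in natural-minor keys, so the destination is Eb minor.
Check: the diatonic triads of Eb minor (natural minor) are Ebm (i), Fdim (ii°), Gb (III), Abm (iv), Bbm (v), Cb (VI), Db (VII) — Gb major is indeed III.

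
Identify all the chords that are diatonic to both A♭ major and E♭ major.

Triads in A♭ major: A♭ (I), B♭m (ii), Cm (iii), D♭ (IV), E♭ (V), Fm (vi), Gdim (vii°).
Triads in E♭ major: E♭ (I), Fm (ii), Gm (iii), A♭ (IV), B♭ (V), Cm (vi), Ddim (vii°).
Shared triads with their functions: A♭ (I in A♭ major, IV in E♭ major); Cm (iii in A♭ major, vi in E♭ major); E♭ (V in A♭ major, I in E♭ major); Fm (vi in A♭ major, ii in E♭ major).

A♭, Cm, E♭, Fm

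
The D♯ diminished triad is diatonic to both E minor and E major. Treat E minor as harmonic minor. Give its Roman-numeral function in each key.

The scale of E minor (harmonic minor) is E F♯ G A B C D♯; D♯ is degree 7, and the triad built there (D♯-F♯-A) is diminished, so it is vii°.
The scale of E major is E F♯ G♯ A B C♯ D♯; D♯ is degree 7, and the triad built there (D♯-F♯-A) is diminished, so it is vii°.

vii° in E minor; vii° in E major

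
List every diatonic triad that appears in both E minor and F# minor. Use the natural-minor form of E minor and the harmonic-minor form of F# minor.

Triads in E minor (natural minor): Em (i), F#dim (ii°), G (III), Am (iv), Bm (v), C (VI), D (VII).
Triads in F# minor (harmonic minor): F#m (i), G#dim (ii°), Aaug (III+), Bm (iv), C# (V), D (VI), E#dim (vii°).
Shared triads with their functions: Bm (v in E minor, iv in F# minor); D (VII in E minor, VI in F# minor).

Bm, D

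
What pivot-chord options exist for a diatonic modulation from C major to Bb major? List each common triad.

Dm, F

Triads in C major: C (I), Dm (ii), Em (iii), F (IV), G (V), Am (vi), Bdim (vii°).
Triads in Bb major: Bb (I), Cm (ii), Dm (iii), Eb (IV), F (V), Gm (vi), Adim (vii°).
Shared triads with their functions: Dm (ii in C major, iii in Bb major); F (IV in C major, V in Bb major).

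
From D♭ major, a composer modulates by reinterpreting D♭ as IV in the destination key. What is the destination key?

The numeral IV denotes a major triad on scale degree 4. With D♭ on degree 4, the tonic of the new key is A♭.
Degree 4 carries a major triad in major keys, so the destination is A♭ major.
Check: the diatonic triads of A♭ major are A♭ (I), B♭m (ii), Cm (iii), D♭ (IV), E♭ (V), Fm (vi), Gdim (vii°) — D♭ is indeed IV.

A♭ major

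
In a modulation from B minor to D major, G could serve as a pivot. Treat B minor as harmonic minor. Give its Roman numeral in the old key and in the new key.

VI in B minor; IV in D major

The scale of B minor (harmonic minor) is B C# D E F# G A#; G is degree 6, and the triad built there (G-B-D) is major, so it is VI.
The scale of D major is D E F# G A B C#; G is degree 4, and the triad built there (G-B-D) is major, so it is IV.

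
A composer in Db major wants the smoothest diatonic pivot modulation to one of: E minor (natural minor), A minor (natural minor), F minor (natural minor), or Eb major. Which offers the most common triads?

Triads of Db major: Db major (I), Eb minor (ii), F minor (iii), Gb major (IV), Ab major (V), Bb minor (vi), C diminished (vii°).
E minor (natural minor) shares 0: none.
A minor (natural minor) shares 0: none.
F minor (natural minor) shares 4: Db, Fm, Ab, Bbm.
Eb major shares 2: Fm, Ab.
The most common triads (4) are shared with F minor.

F minor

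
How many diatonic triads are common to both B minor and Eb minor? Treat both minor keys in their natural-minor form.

0

Diatonic triads of B minor (natural minor): Bm (i), C#dim (ii°), D (III), Em (iv), F#m (v), G (VI), A (VII).
Diatonic triads of Eb minor (natural minor): Ebm (i), Fdim (ii°), Gb (III), Abm (iv), Bbm (v), Cb (VI), Db (VII).
No triad has the same root and quality in both keys.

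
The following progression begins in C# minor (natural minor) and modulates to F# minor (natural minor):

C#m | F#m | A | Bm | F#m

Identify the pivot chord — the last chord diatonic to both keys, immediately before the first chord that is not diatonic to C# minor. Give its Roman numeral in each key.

A — VI in C# minor, III in F# minor

Chords diatonic to C# minor: C#m, D#dim, E, F#m, G#m, A, B.
Reading the progression, the first chord not in that set is Bm, so the modulation leaves C# minor there.
The chord immediately before Bm is A, which is diatonic to both keys: VI in C# minor and III in F# minor.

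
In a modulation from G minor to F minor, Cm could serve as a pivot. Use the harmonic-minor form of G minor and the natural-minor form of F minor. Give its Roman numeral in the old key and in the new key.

iv in G minor; v in F minor

The scale of G minor (harmonic minor) is G A Bb C D Eb F#; C is degree 4, and the triad built there (C-Eb-G) is minor, so it is iv.
The scale of F minor (natural minor) is F G Ab Bb C Db Eb; C is degree 5, and the triad built there (C-Eb-G) is minor, so it is v.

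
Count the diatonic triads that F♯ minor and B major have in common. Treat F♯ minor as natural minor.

Diatonic triads of F♯ minor (natural minor): F♯m (i), G♯dim (ii°), A (III), Bm (iv), C♯m (v), D (VI), E (VII).
Diatonic triads of B major: B (I), C♯m (ii), D♯m (iii), E (IV), F♯ (V), G♯m (vi), A♯dim (vii°).
Matching root and quality in both lists: C♯m, E.
That gives 2 common triads.

2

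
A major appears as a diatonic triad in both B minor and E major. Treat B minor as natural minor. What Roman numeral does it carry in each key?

VII in B minor; IV in E major

The scale of B minor (natural minor) is B C♯ D E F♯ G A; A is degree 7, and the triad built there (A-C♯-E) is major, so it is VII.
The scale of E major is E F♯ G♯ A B C♯ D♯; A is degree 4, and the triad built there (A-C♯-E) is major, so it is IV.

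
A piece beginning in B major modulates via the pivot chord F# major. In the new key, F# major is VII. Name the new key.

G# minor

The numeral VII denotes a major triad on scale degree 7. With F# on degree 7, the tonic of the new key is G#.
Degree 7 carries a major triad in natural-minor keys, so the destination is G# minor.
Check: the diatonic triads of G# minor (natural minor) are G#m (i), A#dim (ii°), B (III), C#m (iv), D#m (v), E (VI), F# (VII) — F# major is indeed VII.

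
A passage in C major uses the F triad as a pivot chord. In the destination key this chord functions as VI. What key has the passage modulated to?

A minor

The numeral VI denotes a major triad on scale degree 6. With F on degree 6, the tonic of the new key is A.
Degree 6 carries a major triad in minor keys, so the destination is A minor.
Check: the diatonic triads of A minor (natural minor) are Am (i), Bdim (ii°), C (III), Dm (iv), Em (v), F (VI), G (VII) — F is indeed VI.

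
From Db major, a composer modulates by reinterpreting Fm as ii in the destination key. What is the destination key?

Eb major

The numeral ii denotes a minor triad on scale degree 2. With F on degree 2, the tonic of the new key is Eb.
Degree 2 carries a minor triad in major keys, so the destination is Eb major.
Check: the diatonic triads of Eb major are Eb (I), Fm (ii), Gm (iii), Ab (IV), Bb (V), Cm (vi), Ddim (vii°) — Fm is indeed ii.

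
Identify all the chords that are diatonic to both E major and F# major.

G#m, B

Triads in E major: E major (I), F# minor (ii), G# minor (iii), A major (IV), B major (V), C# minor (vi), D# diminished (vii°).
Triads in F# major: F# major (I), G# minor (ii), A# minor (iii), B major (IV), C# major (V), D# minor (vi), E# diminished (vii°).
Shared triads with their functions: G# minor (iii in E major, ii in F# major); B major (V in E major, IV in F# major).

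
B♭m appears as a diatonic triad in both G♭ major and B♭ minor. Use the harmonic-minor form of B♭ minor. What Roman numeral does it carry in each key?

iii in G♭ major; i in B♭ minor

The scale of G♭ major is G♭ A♭ B♭ C♭ D♭ E♭ F; B♭ is degree 3, and the triad built there (B♭-D♭-F) is minor, so it is iii.
The scale of B♭ minor (harmonic minor) is B♭ C D♭ E♭ F G♭ A; B♭ is degree 1, and the triad built there (B♭-D♭-F) is minor, so it is i.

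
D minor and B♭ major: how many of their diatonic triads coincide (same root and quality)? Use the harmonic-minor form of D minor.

Diatonic triads of D minor (harmonic minor): Dm (i), Edim (ii°), Faug (III+), Gm (iv), A (V), B♭ (VI), C♯dim (vii°).
Diatonic triads of B♭ major: B♭ (I), Cm (ii), Dm (iii), E♭ (IV), F (V), Gm (vi), Adim (vii°).
Matching root and quality in both lists: Dm, Gm, B♭.
That gives 3 common triads.

3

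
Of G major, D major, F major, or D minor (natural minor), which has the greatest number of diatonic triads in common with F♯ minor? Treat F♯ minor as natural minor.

D major

Triads of F♯ minor (natural minor): F♯m (i), G♯dim (ii°), A (III), Bm (iv), C♯m (v), D (VI), E (VII).
G major shares 2: Bm, D.
D major shares 4: F♯m, A, Bm, D.
F major shares 0: none.
D minor (natural minor) shares 0: none.
The most common triads (4) are shared with D major.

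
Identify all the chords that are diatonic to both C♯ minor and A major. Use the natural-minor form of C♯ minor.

Triads in C♯ minor (natural minor): C♯ minor (i), D♯ diminished (ii°), E major (III), F♯ minor (iv), G♯ minor (v), A major (VI), B major (VII).
Triads in A major: A major (I), B minor (ii), C♯ minor (iii), D major (IV), E major (V), F♯ minor (vi), G♯ diminished (vii°).
Shared triads with their functions: C♯ minor (i in C♯ minor, iii in A major); E major (III in C♯ minor, V in A major); F♯ minor (iv in C♯ minor, vi in A major); A major (VI in C♯ minor, I in A major).

C♯m, E, F♯m, A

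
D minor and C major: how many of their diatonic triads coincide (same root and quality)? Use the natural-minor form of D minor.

Diatonic triads of D minor (natural minor): Dm (i), Edim (ii°), F (III), Gm (iv), Am (v), Bb (VI), C (VII).
Diatonic triads of C major: C (I), Dm (ii), Em (iii), F (IV), G (V), Am (vi), Bdim (vii°).
Matching root and quality in both lists: Dm, F, Am, C.
That gives 4 common triads.

4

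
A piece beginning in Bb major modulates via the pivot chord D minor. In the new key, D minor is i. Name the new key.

D minor

The numeral i denotes a minor triad on scale degree 1. With D on degree 1, the tonic of the new key is D.
Degree 1 carries a minor triad in minor keys, so the destination is D minor.
Check: the diatonic triads of D minor (natural minor) are Dm (i), Edim (ii°), F (III), Gm (iv), Am (v), Bb (VI), C (VII) — D minor is indeed i.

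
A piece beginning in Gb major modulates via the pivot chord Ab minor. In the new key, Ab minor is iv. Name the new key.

The numeral iv denotes a minor triad on scale degree 4. With Ab on degree 4, the tonic of the new key is Eb.
Degree 4 carries a minor triad in minor keys, so the destination is Eb minor.
Check: the diatonic triads of Eb minor (natural minor) are Ebm (i), Fdim (ii°), Gb (III), Abm (iv), Bbm (v), Cb (VI), Db (VII) — Ab minor is indeed iv.

Eb minor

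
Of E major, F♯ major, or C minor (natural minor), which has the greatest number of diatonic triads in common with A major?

Triads of A major: A major (I), B minor (ii), C♯ minor (iii), D major (IV), E major (V), F♯ minor (vi), G♯ diminished (vii°).
E major shares 4: A, C♯m, E, F♯m.
F♯ major shares 0: none.
C minor (natural minor) shares 0: none.
The most common triads (4) are shared with E major.

E major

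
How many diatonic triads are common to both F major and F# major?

0

Diatonic triads of F major: F major (I), G minor (ii), A minor (iii), Bb major (IV), C major (V), D minor (vi), E diminished (vii°).
Diatonic triads of F# major: F# major (I), G# minor (ii), A# minor (iii), B major (IV), C# major (V), D# minor (vi), E# diminished (vii°).
No triad has the same root and quality in both keys.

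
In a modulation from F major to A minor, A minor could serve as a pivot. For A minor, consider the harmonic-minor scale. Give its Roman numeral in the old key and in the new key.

iii in F major; i in A minor

The scale of F major is F G A Bb C D E; A is degree 3, and the triad built there (A-C-E) is minor, so it is iii.
The scale of A minor (harmonic minor) is A B C D E F G#; A is degree 1, and the triad built there (A-C-E) is minor, so it is i.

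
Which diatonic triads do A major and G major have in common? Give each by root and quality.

Bm, D

Triads in A major: A major (I), B minor (ii), C♯ minor (iii), D major (IV), E major (V), F♯ minor (vi), G♯ diminished (vii°).
Triads in G major: G major (I), A minor (ii), B minor (iii), C major (IV), D major (V), E minor (vi), F♯ diminished (vii°).
Shared triads with their functions: B minor (ii in A major, iii in G major); D major (IV in A major, V in G major).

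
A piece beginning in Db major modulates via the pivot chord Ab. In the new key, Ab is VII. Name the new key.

Bb minor

The numeral VII denotes a major triad on scale degree 7. With Ab on degree 7, the tonic of the new key is Bb.
Degree 7 carries a major triad in natural-minor keys, so the destination is Bb minor.
Check: the diatonic triads of Bb minor (natural minor) are Bbm (i), Cdim (ii°), Db (III), Ebm (iv), Fm (v), Gb (VI), Ab (VII) — Ab is indeed VII.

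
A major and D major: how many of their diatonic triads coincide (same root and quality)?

Diatonic triads of A major: A (I), Bm (ii), C#m (iii), D (IV), E (V), F#m (vi), G#dim (vii°).
Diatonic triads of D major: D (I), Em (ii), F#m (iii), G (IV), A (V), Bm (vi), C#dim (vii°).
Matching root and quality in both lists: A, Bm, D, F#m.
That gives 4 common triads.

4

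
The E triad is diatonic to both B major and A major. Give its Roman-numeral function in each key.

The scale of B major is B C# D# E F# G# A#; E is degree 4, and the triad built there (E-G#-B) is major, so it is IV.
The scale of A major is A B C# D E F# G#; E is degree 5, and the triad built there (E-G#-B) is major, so it is V.

IV in B major; V in A major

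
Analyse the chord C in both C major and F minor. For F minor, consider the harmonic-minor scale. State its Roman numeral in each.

I in C major; V in F minor

The scale of C major is C D E F G A B; C is degree 1, and the triad built there (C-E-G) is major, so it is I.
The scale of F minor (harmonic minor) is F G Ab Bb C Db E; C is degree 5, and the triad built there (C-E-G) is major, so it is V.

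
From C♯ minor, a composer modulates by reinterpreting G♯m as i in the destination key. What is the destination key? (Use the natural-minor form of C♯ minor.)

The numeral i denotes a minor triad on scale degree 1. With G♯ on degree 1, the tonic of the new key is G♯.
Degree 1 carries a minor triad in minor keys, so the destination is G♯ minor.
Check: the diatonic triads of G♯ minor (natural minor) are G♯m (i), A♯dim (ii°), B (III), C♯m (iv), D♯m (v), E (VI), F♯ (VII) — G♯m is indeed i.

G♯ minor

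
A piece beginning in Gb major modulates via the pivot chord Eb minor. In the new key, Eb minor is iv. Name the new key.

Bb minor

The numeral iv denotes a minor triad on scale degree 4. With Eb on degree 4, the tonic of the new key is Bb.
Degree 4 carries a minor triad in minor keys, so the destination is Bb minor.
Check: the diatonic triads of Bb minor (natural minor) are Bbm (i), Cdim (ii°), Db (III), Ebm (iv), Fm (v), Gb (VI), Ab (VII) — Eb minor is indeed iv.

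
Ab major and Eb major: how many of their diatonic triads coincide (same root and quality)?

4

Diatonic triads of Ab major: Ab major (I), Bb minor (ii), C minor (iii), Db major (IV), Eb major (V), F minor (vi), G diminished (vii°).
Diatonic triads of Eb major: Eb major (I), F minor (ii), G minor (iii), Ab major (IV), Bb major (V), C minor (vi), D diminished (vii°).
Matching root and quality in both lists: Ab major, C minor, Eb major, F minor.
That gives 4 common triads.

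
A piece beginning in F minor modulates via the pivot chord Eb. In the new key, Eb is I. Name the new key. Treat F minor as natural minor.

Eb major

The numeral I denotes a major triad on scale degree 1. With Eb on degree 1, the tonic of the new key is Eb.
Degree 1 carries a major triad in major keys, so the destination is Eb major.
Check: the diatonic triads of Eb major are Eb (I), Fm (ii), Gm (iii), Ab (IV), Bb (V), Cm (vi), Ddim (vii°) — Eb is indeed I.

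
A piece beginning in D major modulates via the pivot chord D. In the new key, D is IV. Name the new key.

The numeral IV denotes a major triad on scale degree 4. With D on degree 4, the tonic of the new key is A.
Degree 4 carries a major triad in major keys, so the destination is A major.
Check: the diatonic triads of A major are A (I), Bm (ii), C#m (iii), D (IV), E (V), F#m (vi), G#dim (vii°) — D is indeed IV.

A major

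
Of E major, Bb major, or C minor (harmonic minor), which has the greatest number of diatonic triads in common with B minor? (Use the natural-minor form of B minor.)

Triads of B minor (natural minor): B minor (i), C# diminished (ii°), D major (III), E minor (iv), F# minor (v), G major (VI), A major (VII).
E major shares 2: F#m, A.
Bb major shares 0: none.
C minor (harmonic minor) shares 1: G.
The most common triads (2) are shared with E major.

E major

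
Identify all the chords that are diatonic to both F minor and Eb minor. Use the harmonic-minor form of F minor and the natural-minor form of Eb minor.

Triads in F minor (harmonic minor): Fm (i), Gdim (ii°), Abaug (III+), Bbm (iv), C (V), Db (VI), Edim (vii°).
Triads in Eb minor (natural minor): Ebm (i), Fdim (ii°), Gb (III), Abm (iv), Bbm (v), Cb (VI), Db (VII).
Shared triads with their functions: Bbm (iv in F minor, v in Eb minor); Db (VI in F minor, VII in Eb minor).

Bbm, Db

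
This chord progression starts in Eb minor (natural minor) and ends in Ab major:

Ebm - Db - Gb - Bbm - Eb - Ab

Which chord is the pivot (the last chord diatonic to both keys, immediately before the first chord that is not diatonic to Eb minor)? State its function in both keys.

Bbm — v in Eb minor, ii in Ab major

Chords diatonic to Eb minor: Ebm, Fdim, Gb, Abm, Bbm, Cb, Db.
Reading the progression, the first chord not in that set is Eb, so the modulation leaves Eb minor there.
The chord immediately before Eb is Bbm, which is diatonic to both keys: v in Eb minor and ii in Ab major.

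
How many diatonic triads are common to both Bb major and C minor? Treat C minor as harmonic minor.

Diatonic triads of Bb major: Bb major (I), C minor (ii), D minor (iii), Eb major (IV), F major (V), G minor (vi), A diminished (vii°).
Diatonic triads of C minor (harmonic minor): C minor (i), D diminished (ii°), Eb augmented (III+), F minor (iv), G major (V), Ab major (VI), B diminished (vii°).
Matching root and quality in both lists: C minor.
That gives 1 common triad.

1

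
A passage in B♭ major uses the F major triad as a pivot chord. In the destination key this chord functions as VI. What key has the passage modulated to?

The numeral VI denotes a major triad on scale degree 6. With F on degree 6, the tonic of the new key is A.
Degree 6 carries a major triad in minor keys, so the destination is A minor.
Check: the diatonic triads of A minor (natural minor) are Am (i), Bdim (ii°), C (III), Dm (iv), Em (v), F (VI), G (VII) — F major is indeed VI.

A minor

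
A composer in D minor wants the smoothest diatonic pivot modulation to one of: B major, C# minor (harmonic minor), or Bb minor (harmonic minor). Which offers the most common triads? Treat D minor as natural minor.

Triads of D minor (natural minor): Dm (i), Edim (ii°), F (III), Gm (iv), Am (v), Bb (VI), C (VII).
B major shares 0: none.
C# minor (harmonic minor) shares 0: none.
Bb minor (harmonic minor) shares 1: F.
The most common triads (1) are shared with Bb minor.

Bb minor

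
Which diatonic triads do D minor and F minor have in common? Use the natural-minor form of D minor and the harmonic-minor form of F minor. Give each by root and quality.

Edim, C

Triads in D minor (natural minor): D minor (i), E diminished (ii°), F major (III), G minor (iv), A minor (v), Bb major (VI), C major (VII).
Triads in F minor (harmonic minor): F minor (i), G diminished (ii°), Ab augmented (III+), Bb minor (iv), C major (V), Db major (VI), E diminished (vii°).
Shared triads with their functions: E diminished (ii° in D minor, vii° in F minor); C major (VII in D minor, V in F minor).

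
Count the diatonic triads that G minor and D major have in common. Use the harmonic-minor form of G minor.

1

Diatonic triads of G minor (harmonic minor): Gm (i), Adim (ii°), Bbaug (III+), Cm (iv), D (V), Eb (VI), F#dim (vii°).
Diatonic triads of D major: D (I), Em (ii), F#m (iii), G (IV), A (V), Bm (vi), C#dim (vii°).
Matching root and quality in both lists: D.
That gives 1 common triad.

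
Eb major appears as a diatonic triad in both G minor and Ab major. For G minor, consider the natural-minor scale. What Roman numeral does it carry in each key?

VI in G minor; V in Ab major

The scale of G minor (natural minor) is G A Bb C D Eb F; Eb is degree 6, and the triad built there (Eb-G-Bb) is major, so it is VI.
The scale of Ab major is Ab Bb C Db Eb F G; Eb is degree 5, and the triad built there (Eb-G-Bb) is major, so it is V.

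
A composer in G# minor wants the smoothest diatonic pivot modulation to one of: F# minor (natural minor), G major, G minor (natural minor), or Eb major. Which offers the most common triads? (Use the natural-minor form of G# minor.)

F# minor

Triads of G# minor (natural minor): G# minor (i), A# diminished (ii°), B major (III), C# minor (iv), D# minor (v), E major (VI), F# major (VII).
F# minor (natural minor) shares 2: C#m, E.
G major shares 0: none.
G minor (natural minor) shares 0: none.
Eb major shares 0: none.
The most common triads (2) are shared with F# minor.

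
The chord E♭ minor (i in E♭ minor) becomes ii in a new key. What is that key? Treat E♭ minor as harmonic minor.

D♭ major

The numeral ii denotes a minor triad on scale degree 2. With E♭ on degree 2, the tonic of the new key is D♭.
Degree 2 carries a minor triad in major keys, so the destination is D♭ major.
Check: the diatonic triads of D♭ major are D♭ (I), E♭m (ii), Fm (iii), G♭ (IV), A♭ (V), B♭m (vi), Cdim (vii°) — E♭ minor is indeed ii.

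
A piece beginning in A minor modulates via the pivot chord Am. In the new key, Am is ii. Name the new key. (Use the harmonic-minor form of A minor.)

The numeral ii denotes a minor triad on scale degree 2. With A on degree 2, the tonic of the new key is G.
Degree 2 carries a minor triad in major keys, so the destination is G major.
Check: the diatonic triads of G major are G (I), Am (ii), Bm (iii), C (IV), D (V), Em (vi), F#dim (vii°) — Am is indeed ii.

G major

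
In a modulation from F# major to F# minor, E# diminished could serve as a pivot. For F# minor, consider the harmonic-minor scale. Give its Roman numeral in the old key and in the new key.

vii° in F# major; vii° in F# minor

The scale of F# major is F# G# A# B C# D# E#; E# is degree 7, and the triad built there (E#-G#-B) is diminished, so it is vii°.
The scale of F# minor (harmonic minor) is F# G# A B C# D E#; E# is degree 7, and the triad built there (E#-G#-B) is diminished, so it is vii°.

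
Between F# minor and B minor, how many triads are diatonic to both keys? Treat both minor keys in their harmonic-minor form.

Diatonic triads of F# minor (harmonic minor): F# minor (i), G# diminished (ii°), A augmented (III+), B minor (iv), C# major (V), D major (VI), E# diminished (vii°).
Diatonic triads of B minor (harmonic minor): B minor (i), C# diminished (ii°), D augmented (III+), E minor (iv), F# major (V), G major (VI), A# diminished (vii°).
Matching root and quality in both lists: B minor.
That gives 1 common triad.

1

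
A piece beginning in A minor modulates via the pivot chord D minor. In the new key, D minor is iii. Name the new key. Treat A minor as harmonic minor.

Bb major

The numeral iii denotes a minor triad on scale degree 3. With D on degree 3, the tonic of the new key is Bb.
Degree 3 carries a minor triad in major keys, so the destination is Bb major.
Check: the diatonic triads of Bb major are Bb (I), Cm (ii), Dm (iii), Eb (IV), F (V), Gm (vi), Adim (vii°) — D minor is indeed iii.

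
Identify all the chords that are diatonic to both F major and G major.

Triads in F major: F major (I), G minor (ii), A minor (iii), Bb major (IV), C major (V), D minor (vi), E diminished (vii°).
Triads in G major: G major (I), A minor (ii), B minor (iii), C major (IV), D major (V), E minor (vi), F# diminished (vii°).
Shared triads with their functions: A minor (iii in F major, ii in G major); C major (V in F major, IV in G major).

Am, C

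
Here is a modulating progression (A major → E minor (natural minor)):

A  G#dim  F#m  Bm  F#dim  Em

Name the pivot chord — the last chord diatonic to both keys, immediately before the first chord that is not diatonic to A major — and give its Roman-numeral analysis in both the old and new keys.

Chords diatonic to A major: A, Bm, C#m, D, E, F#m, G#dim.
Reading the progression, the first chord not in that set is F#dim, so the modulation leaves A major there.
The chord immediately before F#dim is Bm, which is diatonic to both keys: ii in A major and v in E minor.

Bm — ii in A major, v in E minor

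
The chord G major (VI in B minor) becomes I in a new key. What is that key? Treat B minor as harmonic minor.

G major

The numeral I denotes a major triad on scale degree 1. With G on degree 1, the tonic of the new key is G.
Degree 1 carries a major triad in major keys, so the destination is G major.
Check: the diatonic triads of G major are G (I), Am (ii), Bm (iii), C (IV), D (V), Em (vi), F#dim (vii°) — G major is indeed I.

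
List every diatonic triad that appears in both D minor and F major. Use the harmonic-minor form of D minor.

Triads in D minor (harmonic minor): Dm (i), Edim (ii°), Faug (III+), Gm (iv), A (V), Bb (VI), C#dim (vii°).
Triads in F major: F (I), Gm (ii), Am (iii), Bb (IV), C (V), Dm (vi), Edim (vii°).
Shared triads with their functions: Dm (i in D minor, vi in F major); Edim (ii° in D minor, vii° in F major); Gm (iv in D minor, ii in F major); Bb (VI in D minor, IV in F major).

Dm, Edim, Gm, Bb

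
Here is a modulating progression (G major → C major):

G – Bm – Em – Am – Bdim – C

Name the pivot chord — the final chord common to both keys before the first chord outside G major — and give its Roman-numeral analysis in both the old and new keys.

Am — ii in G major, vi in C major

Chords diatonic to G major: G, Am, Bm, C, D, Em, F#dim.
Reading the progression, the first chord not in that set is Bdim, so the modulation leaves G major there.
The chord immediately before Bdim is Am, which is diatonic to both keys: ii in G major and vi in C major.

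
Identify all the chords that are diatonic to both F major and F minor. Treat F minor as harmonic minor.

C, Edim

Triads in F major: F major (I), G minor (ii), A minor (iii), Bb major (IV), C major (V), D minor (vi), E diminished (vii°).
Triads in F minor (harmonic minor): F minor (i), G diminished (ii°), Ab augmented (III+), Bb minor (iv), C major (V), Db major (VI), E diminished (vii°).
Shared triads with their functions: C major (V in F major, V in F minor); E diminished (vii° in F major, vii° in F minor).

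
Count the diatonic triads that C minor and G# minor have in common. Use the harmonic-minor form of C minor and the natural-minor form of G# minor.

0

Diatonic triads of C minor (harmonic minor): Cm (i), Ddim (ii°), Ebaug (III+), Fm (iv), G (V), Ab (VI), Bdim (vii°).
Diatonic triads of G# minor (natural minor): G#m (i), A#dim (ii°), B (III), C#m (iv), D#m (v), E (VI), F# (VII).
No triad has the same root and quality in both keys.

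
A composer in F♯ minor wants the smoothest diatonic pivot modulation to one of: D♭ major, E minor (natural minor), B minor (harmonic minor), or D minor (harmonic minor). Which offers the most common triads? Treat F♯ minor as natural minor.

Triads of F♯ minor (natural minor): F♯m (i), G♯dim (ii°), A (III), Bm (iv), C♯m (v), D (VI), E (VII).
D♭ major shares 0: none.
E minor (natural minor) shares 2: Bm, D.
B minor (harmonic minor) shares 1: Bm.
D minor (harmonic minor) shares 1: A.
The most common triads (2) are shared with E minor.

E minor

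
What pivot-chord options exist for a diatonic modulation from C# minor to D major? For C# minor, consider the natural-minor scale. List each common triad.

Triads in C# minor (natural minor): C#m (i), D#dim (ii°), E (III), F#m (iv), G#m (v), A (VI), B (VII).
Triads in D major: D (I), Em (ii), F#m (iii), G (IV), A (V), Bm (vi), C#dim (vii°).
Shared triads with their functions: F#m (iv in C# minor, iii in D major); A (VI in C# minor, V in D major).

F#m, A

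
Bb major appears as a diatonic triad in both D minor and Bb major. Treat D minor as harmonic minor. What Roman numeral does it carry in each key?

The scale of D minor (harmonic minor) is D E F G A Bb C#; Bb is degree 6, and the triad built there (Bb-D-F) is major, so it is VI.
The scale of Bb major is Bb C D Eb F G A; Bb is degree 1, and the triad built there (Bb-D-F) is major, so it is I.

VI in D minor; I in Bb major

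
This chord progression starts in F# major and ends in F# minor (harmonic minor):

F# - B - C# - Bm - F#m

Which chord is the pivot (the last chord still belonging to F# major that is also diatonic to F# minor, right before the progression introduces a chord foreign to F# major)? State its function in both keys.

C# — V in F# major, V in F# minor

Chords diatonic to F# major: F#, G#m, A#m, B, C#, D#m, E#dim.
Reading the progression, the first chord not in that set is Bm, so the modulation leaves F# major there.
The chord immediately before Bm is C#, which is diatonic to both keys: V in F# major and V in F# minor.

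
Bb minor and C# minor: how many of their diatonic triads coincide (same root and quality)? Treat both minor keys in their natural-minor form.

Diatonic triads of Bb minor (natural minor): Bbm (i), Cdim (ii°), Db (III), Ebm (iv), Fm (v), Gb (VI), Ab (VII).
Diatonic triads of C# minor (natural minor): C#m (i), D#dim (ii°), E (III), F#m (iv), G#m (v), A (VI), B (VII).
No triad has the same root and quality in both keys.

0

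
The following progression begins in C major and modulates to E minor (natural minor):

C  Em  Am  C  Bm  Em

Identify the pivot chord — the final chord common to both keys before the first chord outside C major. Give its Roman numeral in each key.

Chords diatonic to C major: C, Dm, Em, F, G, Am, Bdim.
Reading the progression, the first chord not in that set is Bm, so the modulation leaves C major there.
The chord immediately before Bm is C, which is diatonic to both keys: I in C major and VI in E minor.

C — I in C major, VI in E minor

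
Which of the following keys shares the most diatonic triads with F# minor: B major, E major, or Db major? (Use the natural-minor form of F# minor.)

Triads of F# minor (natural minor): F# minor (i), G# diminished (ii°), A major (III), B minor (iv), C# minor (v), D major (VI), E major (VII).
B major shares 2: C#m, E.
E major shares 4: F#m, A, C#m, E.
Db major shares 0: none.
The most common triads (4) are shared with E major.

E major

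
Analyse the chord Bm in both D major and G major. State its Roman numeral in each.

vi in D major; iii in G major

The scale of D major is D E F# G A B C#; B is degree 6, and the triad built there (B-D-F#) is minor, so it is vi.
The scale of G major is G A B C D E F#; B is degree 3, and the triad built there (B-D-F#) is minor, so it is iii.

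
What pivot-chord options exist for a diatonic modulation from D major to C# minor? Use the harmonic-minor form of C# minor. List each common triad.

F#m, A

Triads in D major: D (I), Em (ii), F#m (iii), G (IV), A (V), Bm (vi), C#dim (vii°).
Triads in C# minor (harmonic minor): C#m (i), D#dim (ii°), Eaug (III+), F#m (iv), G# (V), A (VI), B#dim (vii°).
Shared triads with their functions: F#m (iii in D major, iv in C# minor); A (V in D major, VI in C# minor).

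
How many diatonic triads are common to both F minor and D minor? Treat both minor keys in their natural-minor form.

Diatonic triads of F minor (natural minor): Fm (i), Gdim (ii°), Ab (III), Bbm (iv), Cm (v), Db (VI), Eb (VII).
Diatonic triads of D minor (natural minor): Dm (i), Edim (ii°), F (III), Gm (iv), Am (v), Bb (VI), C (VII).
No triad has the same root and quality in both keys.

0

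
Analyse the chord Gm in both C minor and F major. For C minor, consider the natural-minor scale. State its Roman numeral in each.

The scale of C minor (natural minor) is C D E♭ F G A♭ B♭; G is degree 5, and the triad built there (G-B♭-D) is minor, so it is v.
The scale of F major is F G A B♭ C D E; G is degree 2, and the triad built there (G-B♭-D) is minor, so it is ii.

v in C minor; ii in F major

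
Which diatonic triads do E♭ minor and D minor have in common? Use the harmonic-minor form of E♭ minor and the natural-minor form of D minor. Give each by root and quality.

Triads in E♭ minor (harmonic minor): E♭m (i), Fdim (ii°), G♭aug (III+), A♭m (iv), B♭ (V), C♭ (VI), Ddim (vii°).
Triads in D minor (natural minor): Dm (i), Edim (ii°), F (III), Gm (iv), Am (v), B♭ (VI), C (VII).
Shared triads with their functions: B♭ (V in E♭ minor, VI in D minor).

B♭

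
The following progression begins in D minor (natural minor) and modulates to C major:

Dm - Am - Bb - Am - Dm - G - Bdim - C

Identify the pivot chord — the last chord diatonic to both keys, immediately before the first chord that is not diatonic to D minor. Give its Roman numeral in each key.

Chords diatonic to D minor: Dm, Edim, F, Gm, Am, Bb, C.
Reading the progression, the first chord not in that set is G, so the modulation leaves D minor there.
The chord immediately before G is Dm, which is diatonic to both keys: i in D minor and ii in C major.

Dm — i in D minor, ii in C major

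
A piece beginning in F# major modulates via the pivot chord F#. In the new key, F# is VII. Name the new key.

G# minor

The numeral VII denotes a major triad on scale degree 7. With F# on degree 7, the tonic of the new key is G#.
Degree 7 carries a major triad in natural-minor keys, so the destination is G# minor.
Check: the diatonic triads of G# minor (natural minor) are G#m (i), A#dim (ii°), B (III), C#m (iv), D#m (v), E (VI), F# (VII) — F# is indeed VII.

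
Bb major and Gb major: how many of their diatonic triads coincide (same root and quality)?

Diatonic triads of Bb major: Bb (I), Cm (ii), Dm (iii), Eb (IV), F (V), Gm (vi), Adim (vii°).
Diatonic triads of Gb major: Gb (I), Abm (ii), Bbm (iii), Cb (IV), Db (V), Ebm (vi), Fdim (vii°).
No triad has the same root and quality in both keys.

0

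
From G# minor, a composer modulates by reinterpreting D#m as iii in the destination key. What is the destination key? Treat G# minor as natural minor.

B major

The numeral iii denotes a minor triad on scale degree 3. With D# on degree 3, the tonic of the new key is B.
Degree 3 carries a minor triad in major keys, so the destination is B major.
Check: the diatonic triads of B major are B (I), C#m (ii), D#m (iii), E (IV), F# (V), G#m (vi), A#dim (vii°) — D#m is indeed iii.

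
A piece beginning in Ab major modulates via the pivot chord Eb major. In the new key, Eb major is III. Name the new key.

The numeral III denotes a major triad on scale degree 3. With Eb on degree 3, the tonic of the new key is C.
Degree 3 carries a major triad in natural-minor keys, so the destination is C minor.
Check: the diatonic triads of C minor (natural minor) are Cm (i), Ddim (ii°), Eb (III), Fm (iv), Gm (v), Ab (VI), Bb (VII) — Eb major is indeed III.

C minor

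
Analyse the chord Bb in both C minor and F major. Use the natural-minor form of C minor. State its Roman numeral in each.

VII in C minor; IV in F major

The scale of C minor (natural minor) is C D Eb F G Ab Bb; Bb is degree 7, and the triad built there (Bb-D-F) is major, so it is VII.
The scale of F major is F G A Bb C D E; Bb is degree 4, and the triad built there (Bb-D-F) is major, so it is IV.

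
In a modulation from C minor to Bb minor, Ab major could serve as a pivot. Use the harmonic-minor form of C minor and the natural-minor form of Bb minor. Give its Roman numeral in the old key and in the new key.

VI in C minor; VII in Bb minor

The scale of C minor (harmonic minor) is C D Eb F G Ab B; Ab is degree 6, and the triad built there (Ab-C-Eb) is major, so it is VI.
The scale of Bb minor (natural minor) is Bb C Db Eb F Gb Ab; Ab is degree 7, and the triad built there (Ab-C-Eb) is major, so it is VII.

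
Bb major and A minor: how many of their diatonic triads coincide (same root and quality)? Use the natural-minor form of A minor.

2

Diatonic triads of Bb major: Bb (I), Cm (ii), Dm (iii), Eb (IV), F (V), Gm (vi), Adim (vii°).
Diatonic triads of A minor (natural minor): Am (i), Bdim (ii°), C (III), Dm (iv), Em (v), F (VI), G (VII).
Matching root and quality in both lists: Dm, F.
That gives 2 common triads.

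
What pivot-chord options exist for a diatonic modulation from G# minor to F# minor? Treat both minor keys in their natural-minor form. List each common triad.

C#m, E

Triads in G# minor (natural minor): G#m (i), A#dim (ii°), B (III), C#m (iv), D#m (v), E (VI), F# (VII).
Triads in F# minor (natural minor): F#m (i), G#dim (ii°), A (III), Bm (iv), C#m (v), D (VI), E (VII).
Shared triads with their functions: C#m (iv in G# minor, v in F# minor); E (VI in G# minor, VII in F# minor).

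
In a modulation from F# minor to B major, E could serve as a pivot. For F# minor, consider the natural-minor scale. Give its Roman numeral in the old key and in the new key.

The scale of F# minor (natural minor) is F# G# A B C# D E; E is degree 7, and the triad built there (E-G#-B) is major, so it is VII.
The scale of B major is B C# D# E F# G# A#; E is degree 4, and the triad built there (E-G#-B) is major, so it is IV.

VII in F# minor; IV in B major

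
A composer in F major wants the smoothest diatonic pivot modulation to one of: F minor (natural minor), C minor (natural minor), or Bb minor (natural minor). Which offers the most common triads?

Triads of F major: F major (I), G minor (ii), A minor (iii), Bb major (IV), C major (V), D minor (vi), E diminished (vii°).
F minor (natural minor) shares 0: none.
C minor (natural minor) shares 2: Gm, Bb.
Bb minor (natural minor) shares 0: none.
The most common triads (2) are shared with C minor.

C minor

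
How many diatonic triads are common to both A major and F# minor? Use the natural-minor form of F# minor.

Diatonic triads of A major: A (I), Bm (ii), C#m (iii), D (IV), E (V), F#m (vi), G#dim (vii°).
Diatonic triads of F# minor (natural minor): F#m (i), G#dim (ii°), A (III), Bm (iv), C#m (v), D (VI), E (VII).
Matching root and quality in both lists: A, Bm, C#m, D, E, F#m, G#dim.
That gives 7 common triads.

7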